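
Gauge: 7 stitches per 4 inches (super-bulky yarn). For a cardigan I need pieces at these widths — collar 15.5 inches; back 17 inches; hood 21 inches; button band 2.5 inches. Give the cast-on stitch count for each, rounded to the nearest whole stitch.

Rate = 7/4 = 1.75 sts per in.
collar: 15.5 × 1.75 = 27.12 → 27.
back: 17 × 1.75 = 29.75 → 30.
hood: 21 × 1.75 = 36.75 → 37.
button band: 2.5 × 1.75 = 4.38 → 4.

collar 27; back 30; hood 37; button band 4.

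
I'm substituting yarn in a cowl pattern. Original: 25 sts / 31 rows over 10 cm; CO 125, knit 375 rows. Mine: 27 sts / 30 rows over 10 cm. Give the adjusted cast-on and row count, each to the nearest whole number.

Cast on 135 stitches; work 363 rows.

Stitches: 125 × 27/25 = 135.00 → 135.
Rows: 375 × 30/31 = 362.90 → 363.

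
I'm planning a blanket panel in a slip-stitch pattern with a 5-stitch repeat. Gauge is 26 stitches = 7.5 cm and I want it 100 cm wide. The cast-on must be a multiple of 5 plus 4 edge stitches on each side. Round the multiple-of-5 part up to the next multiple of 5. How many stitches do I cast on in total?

348 stitches.

26 / 7.5 = 3.467 sts per cm.
100 × 3.467 = 346.67 sts.
Less 8 edge sts → 338.67 for the repeat.
Next multiple of 5: 340.
Add back 8 edge sts → 348.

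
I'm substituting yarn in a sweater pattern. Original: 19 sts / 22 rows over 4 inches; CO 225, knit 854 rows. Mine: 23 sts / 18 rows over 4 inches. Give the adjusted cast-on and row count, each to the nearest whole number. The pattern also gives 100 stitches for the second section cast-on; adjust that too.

Stitches: 225 × 23/19 = 272.37 → 272.
Rows: 854 × 18/22 = 698.73 → 699.
second section cast-on: 100 × 23/19 = 121.05 → 121.

Cast on 272 stitches; work 699 rows; second section cast-on 121 stitches.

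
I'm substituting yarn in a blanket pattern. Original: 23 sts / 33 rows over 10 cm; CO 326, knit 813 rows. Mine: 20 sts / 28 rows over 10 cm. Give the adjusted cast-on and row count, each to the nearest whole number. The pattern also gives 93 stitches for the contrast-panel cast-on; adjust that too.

Cast on 283 stitches; work 690 rows; contrast-panel cast-on 81 stitches.

Stitches: 326 × 20/23 = 283.48 → 283.
Rows: 813 × 28/33 = 689.82 → 690.
contrast-panel cast-on: 93 × 20/23 = 80.87 → 81.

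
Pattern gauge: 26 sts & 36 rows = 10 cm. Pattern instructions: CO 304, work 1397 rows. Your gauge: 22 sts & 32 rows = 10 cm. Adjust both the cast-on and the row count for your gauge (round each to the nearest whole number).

Cast on 257 stitches; work 1242 rows.

Stitches: 304 × 22/26 = 257.23 → 257.
Rows: 1397 × 32/36 = 1241.78 → 1242.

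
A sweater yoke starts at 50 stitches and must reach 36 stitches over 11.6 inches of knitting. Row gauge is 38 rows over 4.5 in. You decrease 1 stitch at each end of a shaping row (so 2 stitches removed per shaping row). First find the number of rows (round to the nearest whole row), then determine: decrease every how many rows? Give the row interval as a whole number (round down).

Decrease every 14th row.

Rows = 11.6 × 8.444 = 98.0 → 98 rows.
Stitches to remove: 14 → 7 shaping rows (at 2 st each).
98 / 7 = 14.00 → every 14 rows.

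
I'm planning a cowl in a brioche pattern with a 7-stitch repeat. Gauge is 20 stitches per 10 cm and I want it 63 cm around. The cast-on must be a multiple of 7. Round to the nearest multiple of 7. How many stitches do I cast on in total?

CO 126 sts.

20 / 10 = 2 sts per cm.
63 × 2 = 126.00 sts.
Nearest multiple of 7: 126.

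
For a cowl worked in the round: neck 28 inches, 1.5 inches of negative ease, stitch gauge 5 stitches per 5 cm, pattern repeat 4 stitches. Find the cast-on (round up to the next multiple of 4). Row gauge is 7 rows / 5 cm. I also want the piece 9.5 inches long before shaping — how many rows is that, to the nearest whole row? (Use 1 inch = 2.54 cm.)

Finished = 28 − 1.5 = 26.5 inches.
26.5 inches × 2.54 = 67.31 cm.
5/5 = 1 sts per cm; 67.31 × 1 = 67.31 sts.
Next multiple of 4 → 68.
9.5 inches = 24.13 cm; × 1.4 = 33.78 → 34 rows.

Cast on 68 stitches; work 34 rows.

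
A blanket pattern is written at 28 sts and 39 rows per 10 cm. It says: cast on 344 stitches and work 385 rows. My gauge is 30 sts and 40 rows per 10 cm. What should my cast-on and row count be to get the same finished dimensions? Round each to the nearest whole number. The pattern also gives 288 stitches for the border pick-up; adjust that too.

Cast on 369 stitches; work 395 rows; border pick-up 309 stitches.

Stitches: 344 × 30/28 = 368.57 → 369.
Rows: 385 × 40/39 = 394.87 → 395.
border pick-up: 288 × 30/28 = 308.57 → 309.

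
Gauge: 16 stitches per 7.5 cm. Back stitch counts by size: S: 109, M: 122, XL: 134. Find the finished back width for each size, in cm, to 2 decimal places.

S 51.09 cm; M 57.19 cm; XL 62.81 cm.

16/7.5 = 2.133 sts per cm.
S: 109 / 2.133 = 51.094 → 51.09 cm.
M: 122 / 2.133 = 57.188 → 57.19 cm.
XL: 134 / 2.133 = 62.812 → 62.81 cm.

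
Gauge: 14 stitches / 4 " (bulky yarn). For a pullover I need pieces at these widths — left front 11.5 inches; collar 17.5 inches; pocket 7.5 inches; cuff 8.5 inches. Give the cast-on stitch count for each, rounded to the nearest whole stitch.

left front 40; collar 61; pocket 26; cuff 30.

Rate = 14/4 = 3.5 sts per in.
left front: 11.5 × 3.5 = 40.25 → 40.
collar: 17.5 × 3.5 = 61.25 → 61.
pocket: 7.5 × 3.5 = 26.25 → 26.
cuff: 8.5 × 3.5 = 29.75 → 30.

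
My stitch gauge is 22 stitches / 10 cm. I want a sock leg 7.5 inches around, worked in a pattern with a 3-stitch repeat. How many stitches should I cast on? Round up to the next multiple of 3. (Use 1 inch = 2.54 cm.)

Cast on 42 stitches.

7.5 in = 7.5 × 2.54 = 19.05 cm.
22 / 10 = 2.2 sts/cm.
19.05 × 2.2 = 41.91 sts.
→ 42.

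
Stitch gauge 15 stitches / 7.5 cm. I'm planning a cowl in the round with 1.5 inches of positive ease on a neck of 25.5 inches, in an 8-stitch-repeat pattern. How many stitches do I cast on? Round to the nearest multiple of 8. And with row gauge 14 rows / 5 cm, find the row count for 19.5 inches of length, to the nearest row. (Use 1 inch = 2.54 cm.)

Cast on 136 stitches; work 139 rows.

Finished = 25.5 + 1.5 = 27 inches.
27 inches × 2.54 = 68.58 cm.
15/7.5 = 2 sts per cm; 68.58 × 2 = 137.16 sts.
Nearest multiple of 8 → 136.
19.5 inches = 49.53 cm; × 2.8 = 138.68 → 139 rows.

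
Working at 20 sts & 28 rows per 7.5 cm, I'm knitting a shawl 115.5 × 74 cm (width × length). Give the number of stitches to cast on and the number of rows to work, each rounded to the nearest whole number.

Stitch gauge = 20/7.5 = 2.667 sts/cm; 115.5 × 2.667 = 308.00 → 308 sts.
Row gauge = 28/7.5 = 3.733 rows/cm; 74 × 3.733 = 276.27 → 276 rows.

Cast on 308 stitches and work 276 rows.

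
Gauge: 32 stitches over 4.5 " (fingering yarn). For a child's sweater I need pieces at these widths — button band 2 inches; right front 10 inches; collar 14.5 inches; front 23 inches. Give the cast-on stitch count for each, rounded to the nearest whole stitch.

button band 14; right front 71; collar 103; front 164.

Rate = 32/4.5 = 7.111 sts per in.
button band: 2 × 7.111 = 14.22 → 14.
right front: 10 × 7.111 = 71.11 → 71.
collar: 14.5 × 7.111 = 103.11 → 103.
front: 23 × 7.111 = 163.56 → 164.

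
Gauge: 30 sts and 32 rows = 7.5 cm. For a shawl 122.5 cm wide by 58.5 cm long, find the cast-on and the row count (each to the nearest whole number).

Cast on 490 stitches and work 250 rows.

Stitch gauge = 30/7.5 = 4 sts/cm; 122.5 × 4 = 490.00 → 490 sts.
Row gauge = 32/7.5 = 4.267 rows/cm; 58.5 × 4.267 = 249.60 → 250 rows.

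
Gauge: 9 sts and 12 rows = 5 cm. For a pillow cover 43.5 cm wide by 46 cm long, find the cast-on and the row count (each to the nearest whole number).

Stitch gauge = 9/5 = 1.8 sts/cm; 43.5 × 1.8 = 78.30 → 78 sts.
Row gauge = 12/5 = 2.4 rows/cm; 46 × 2.4 = 110.40 → 110 rows.

Cast on 78 stitches and work 110 rows.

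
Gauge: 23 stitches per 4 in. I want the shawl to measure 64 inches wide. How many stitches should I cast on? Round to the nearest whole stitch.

Cast on 368 stitches.

23 stitches / 4 in = 5.75 stitches per inch.
64 × 5.75 = 368.00 stitches.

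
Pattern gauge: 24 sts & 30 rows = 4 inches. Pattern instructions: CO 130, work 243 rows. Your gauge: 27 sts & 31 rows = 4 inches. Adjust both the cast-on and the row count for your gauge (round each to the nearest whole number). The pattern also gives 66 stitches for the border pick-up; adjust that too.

Cast on 146 stitches; work 251 rows; border pick-up 74 stitches.

Stitches: 130 × 27/24 = 146.25 → 146.
Rows: 243 × 31/30 = 251.10 → 251.
border pick-up: 66 × 27/24 = 74.25 → 74.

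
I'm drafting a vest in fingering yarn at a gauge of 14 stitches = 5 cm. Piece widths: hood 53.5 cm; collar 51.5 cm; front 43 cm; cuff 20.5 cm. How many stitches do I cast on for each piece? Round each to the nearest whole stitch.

Rate = 14/5 = 2.8 sts per cm.
hood: 53.5 × 2.8 = 149.80 → 150.
collar: 51.5 × 2.8 = 144.20 → 144.
front: 43 × 2.8 = 120.40 → 120.
cuff: 20.5 × 2.8 = 57.40 → 57.

hood 150; collar 144; front 120; cuff 57.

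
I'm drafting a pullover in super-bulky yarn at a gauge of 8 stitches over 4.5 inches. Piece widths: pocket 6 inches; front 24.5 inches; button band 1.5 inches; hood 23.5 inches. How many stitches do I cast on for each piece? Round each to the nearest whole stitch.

pocket 11; front 44; button band 3; hood 42.

Rate = 8/4.5 = 1.778 sts per in.
pocket: 6 × 1.778 = 10.67 → 11.
front: 24.5 × 1.778 = 43.56 → 44.
button band: 1.5 × 1.778 = 2.67 → 3.
hood: 23.5 × 1.778 = 41.78 → 42.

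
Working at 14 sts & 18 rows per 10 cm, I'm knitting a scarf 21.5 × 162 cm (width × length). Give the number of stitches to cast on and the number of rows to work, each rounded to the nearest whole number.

Stitch gauge = 14/10 = 1.4 sts/cm; 21.5 × 1.4 = 30.10 → 30 sts.
Row gauge = 18/10 = 1.8 rows/cm; 162 × 1.8 = 291.60 → 292 rows.

Cast on 30 stitches and work 292 rows.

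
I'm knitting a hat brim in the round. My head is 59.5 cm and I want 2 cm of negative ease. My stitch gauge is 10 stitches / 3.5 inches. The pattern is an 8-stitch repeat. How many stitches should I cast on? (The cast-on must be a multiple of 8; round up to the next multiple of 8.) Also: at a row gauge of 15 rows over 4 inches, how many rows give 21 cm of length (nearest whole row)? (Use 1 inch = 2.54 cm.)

Finished = 59.5 − 2 = 57.5 cm.
57.5 cm × 1/2.54 = 22.64 inches.
10/3.5 = 2.857 sts per in; 22.64 × 2.857 = 64.68 sts.
Next multiple of 8 → 72.
21 cm = 8.27 inches; × 3.75 = 31.00 → 31 rows.

Cast on 72 stitches; work 31 rows.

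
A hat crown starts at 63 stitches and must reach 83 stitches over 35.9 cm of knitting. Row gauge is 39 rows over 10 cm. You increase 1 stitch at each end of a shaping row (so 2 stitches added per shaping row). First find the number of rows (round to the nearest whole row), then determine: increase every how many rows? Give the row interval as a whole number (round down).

Rows = 35.9 × 3.9 = 140.0 → 140 rows.
Stitches to add: 20 → 10 shaping rows (at 2 st each).
140 / 10 = 14.00 → every 14 rows.

Increase every 14th row.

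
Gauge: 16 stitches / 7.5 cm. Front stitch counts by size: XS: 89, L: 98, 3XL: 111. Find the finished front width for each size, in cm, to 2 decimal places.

XS 41.72 cm; L 45.94 cm; 3XL 52.03 cm.

16/7.5 = 2.133 sts per cm.
XS: 89 / 2.133 = 41.719 → 41.72 cm.
L: 98 / 2.133 = 45.938 → 45.94 cm.
3XL: 111 / 2.133 = 52.031 → 52.03 cm.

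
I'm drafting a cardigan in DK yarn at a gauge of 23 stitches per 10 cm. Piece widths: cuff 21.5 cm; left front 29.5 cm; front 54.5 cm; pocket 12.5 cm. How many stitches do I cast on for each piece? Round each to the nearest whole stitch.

cuff 49; left front 68; front 125; pocket 29.

Rate = 23/10 = 2.3 sts per cm.
cuff: 21.5 × 2.3 = 49.45 → 49.
left front: 29.5 × 2.3 = 67.85 → 68.
front: 54.5 × 2.3 = 125.35 → 125.
pocket: 12.5 × 2.3 = 28.75 → 29.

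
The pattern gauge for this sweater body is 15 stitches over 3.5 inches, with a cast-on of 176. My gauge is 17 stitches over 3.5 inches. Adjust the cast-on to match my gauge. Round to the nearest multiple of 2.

Cast on 200 stitches.

Scale factor = 17 / 15 = 1.133.
176 × 17 / 15 = 199.47 sts.
→ 200 sts.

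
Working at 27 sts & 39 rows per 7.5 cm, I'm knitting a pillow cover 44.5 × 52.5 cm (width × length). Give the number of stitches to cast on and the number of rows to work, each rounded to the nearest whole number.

Cast on 160 stitches and work 273 rows.

Stitch gauge = 27/7.5 = 3.6 sts/cm; 44.5 × 3.6 = 160.20 → 160 sts.
Row gauge = 39/7.5 = 5.2 rows/cm; 52.5 × 5.2 = 273.00 → 273 rows.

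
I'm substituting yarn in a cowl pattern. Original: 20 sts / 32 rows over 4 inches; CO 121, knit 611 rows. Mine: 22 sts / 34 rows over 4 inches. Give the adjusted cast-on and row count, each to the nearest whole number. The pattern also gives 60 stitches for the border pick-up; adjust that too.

Cast on 133 stitches; work 649 rows; border pick-up 66 stitches.

Stitches: 121 × 22/20 = 133.10 → 133.
Rows: 611 × 34/32 = 649.19 → 649.
border pick-up: 60 × 22/20 = 66.00 → 66.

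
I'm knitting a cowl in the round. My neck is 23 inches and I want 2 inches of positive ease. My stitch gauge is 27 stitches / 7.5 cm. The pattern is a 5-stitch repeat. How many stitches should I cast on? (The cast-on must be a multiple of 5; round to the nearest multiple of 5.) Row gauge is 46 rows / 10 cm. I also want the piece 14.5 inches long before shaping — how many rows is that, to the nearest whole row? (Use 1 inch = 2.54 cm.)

Cast on 230 stitches; work 169 rows.

Finished = 23 + 2 = 25 inches.
25 inches × 2.54 = 63.50 cm.
27/7.5 = 3.6 sts per cm; 63.50 × 3.6 = 228.60 sts.
Nearest multiple of 5 → 230.
14.5 inches = 36.83 cm; × 4.6 = 169.42 → 169 rows.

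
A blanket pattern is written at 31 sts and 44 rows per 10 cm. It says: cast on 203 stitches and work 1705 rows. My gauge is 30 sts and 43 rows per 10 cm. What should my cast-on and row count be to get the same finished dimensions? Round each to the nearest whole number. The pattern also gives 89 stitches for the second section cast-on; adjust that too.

Cast on 196 stitches; work 1666 rows; second section cast-on 86 stitches.

Stitches: 203 × 30/31 = 196.45 → 196.
Rows: 1705 × 43/44 = 1666.25 → 1666.
second section cast-on: 89 × 30/31 = 86.13 → 86.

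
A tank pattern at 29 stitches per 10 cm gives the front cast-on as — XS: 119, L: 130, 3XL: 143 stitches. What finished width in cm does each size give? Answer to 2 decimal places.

29/10 = 2.9 sts per cm.
XS: 119 / 2.9 = 41.034 → 41.03 cm.
L: 130 / 2.9 = 44.828 → 44.83 cm.
3XL: 143 / 2.9 = 49.310 → 49.31 cm.

XS 41.03 cm; L 44.83 cm; 3XL 49.31 cm.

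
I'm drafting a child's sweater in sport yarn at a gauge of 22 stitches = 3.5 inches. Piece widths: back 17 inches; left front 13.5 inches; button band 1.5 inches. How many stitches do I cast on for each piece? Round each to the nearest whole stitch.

Rate = 22/3.5 = 6.286 sts per in.
back: 17 × 6.286 = 106.86 → 107.
left front: 13.5 × 6.286 = 84.86 → 85.
button band: 1.5 × 6.286 = 9.43 → 9.

back 107; left front 85; button band 9.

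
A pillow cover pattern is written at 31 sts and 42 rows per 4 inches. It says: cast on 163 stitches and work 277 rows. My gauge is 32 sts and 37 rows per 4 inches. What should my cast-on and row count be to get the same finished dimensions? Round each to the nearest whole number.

Stitches: 163 × 32/31 = 168.26 → 168.
Rows: 277 × 37/42 = 244.02 → 244.

Cast on 168 stitches; work 244 rows.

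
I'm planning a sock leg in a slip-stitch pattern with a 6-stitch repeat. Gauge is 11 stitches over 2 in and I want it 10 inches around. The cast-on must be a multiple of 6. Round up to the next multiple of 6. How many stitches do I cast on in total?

CO 60 sts.

11 / 2 = 5.5 sts per inch.
10 × 5.5 = 55.00 sts.
Next multiple of 6: 60.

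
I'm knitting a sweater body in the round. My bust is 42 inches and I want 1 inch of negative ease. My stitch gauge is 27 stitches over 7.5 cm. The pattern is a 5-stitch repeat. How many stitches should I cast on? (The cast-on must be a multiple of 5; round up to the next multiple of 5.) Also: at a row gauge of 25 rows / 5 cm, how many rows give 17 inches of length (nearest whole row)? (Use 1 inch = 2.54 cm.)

Finished = 42 − 1 = 41 inches.
41 inches × 2.54 = 104.14 cm.
27/7.5 = 3.6 sts per cm; 104.14 × 3.6 = 374.90 sts.
Next multiple of 5 → 375.
17 inches = 43.18 cm; × 5 = 215.90 → 216 rows.

Cast on 375 stitches; work 216 rows.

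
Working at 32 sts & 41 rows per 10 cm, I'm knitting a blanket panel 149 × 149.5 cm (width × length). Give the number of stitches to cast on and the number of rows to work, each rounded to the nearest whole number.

Stitch gauge = 32/10 = 3.2 sts/cm; 149 × 3.2 = 476.80 → 477 sts.
Row gauge = 41/10 = 4.1 rows/cm; 149.5 × 4.1 = 612.95 → 613 rows.

Cast on 477 stitches and work 613 rows.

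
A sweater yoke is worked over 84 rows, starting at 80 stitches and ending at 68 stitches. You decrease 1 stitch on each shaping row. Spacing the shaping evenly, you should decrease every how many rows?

Stitches to remove: |68 − 80| = 12.
Shaping rows needed: 12 / 1 = 12.
84 rows / 12 = every 7 rows.

Decrease every 7th row.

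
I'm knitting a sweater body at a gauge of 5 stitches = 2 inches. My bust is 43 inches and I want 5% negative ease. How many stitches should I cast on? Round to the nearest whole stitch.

Cast on 102 stitches.

Finished = 43 × 0.95 = 40.85 in.
5 / 2 = 2.5 sts per inch.
40.85 × 2.5 = 102.12 sts.
→ 102 sts.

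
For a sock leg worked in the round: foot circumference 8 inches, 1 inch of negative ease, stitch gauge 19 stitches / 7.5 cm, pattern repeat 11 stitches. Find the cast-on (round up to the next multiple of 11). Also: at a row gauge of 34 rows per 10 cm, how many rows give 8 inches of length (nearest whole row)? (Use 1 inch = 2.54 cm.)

Finished = 8 − 1 = 7 inches.
7 inches × 2.54 = 17.78 cm.
19/7.5 = 2.533 sts per cm; 17.78 × 2.533 = 45.04 sts.
Next multiple of 11 → 55.
8 inches = 20.32 cm; × 3.4 = 69.09 → 69 rows.

Cast on 55 stitches; work 69 rows.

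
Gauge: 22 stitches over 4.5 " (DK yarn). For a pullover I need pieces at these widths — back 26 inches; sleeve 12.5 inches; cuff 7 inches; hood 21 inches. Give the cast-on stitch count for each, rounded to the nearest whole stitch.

Rate = 22/4.5 = 4.889 sts per in.
back: 26 × 4.889 = 127.11 → 127.
sleeve: 12.5 × 4.889 = 61.11 → 61.
cuff: 7 × 4.889 = 34.22 → 34.
hood: 21 × 4.889 = 102.67 → 103.

back 127; sleeve 61; cuff 34; hood 103.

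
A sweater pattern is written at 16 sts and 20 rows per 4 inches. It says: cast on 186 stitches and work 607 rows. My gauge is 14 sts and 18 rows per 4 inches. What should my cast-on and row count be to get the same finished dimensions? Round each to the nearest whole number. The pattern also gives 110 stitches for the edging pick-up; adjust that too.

Stitches: 186 × 14/16 = 162.75 → 163.
Rows: 607 × 18/20 = 546.30 → 546.
edging pick-up: 110 × 14/16 = 96.25 → 96.

Cast on 163 stitches; work 546 rows; edging pick-up 96 stitches.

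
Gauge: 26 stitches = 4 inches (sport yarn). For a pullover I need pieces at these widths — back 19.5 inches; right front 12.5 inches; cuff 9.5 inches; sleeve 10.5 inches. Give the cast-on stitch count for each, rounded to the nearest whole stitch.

Rate = 26/4 = 6.5 sts per in.
back: 19.5 × 6.5 = 126.75 → 127.
right front: 12.5 × 6.5 = 81.25 → 81.
cuff: 9.5 × 6.5 = 61.75 → 62.
sleeve: 10.5 × 6.5 = 68.25 → 68.

back 127; right front 81; cuff 62; sleeve 68.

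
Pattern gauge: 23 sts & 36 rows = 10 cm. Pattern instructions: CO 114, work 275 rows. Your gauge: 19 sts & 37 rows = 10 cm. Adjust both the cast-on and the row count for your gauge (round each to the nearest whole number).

Cast on 94 stitches; work 283 rows.

Stitches: 114 × 19/23 = 94.17 → 94.
Rows: 275 × 37/36 = 282.64 → 283.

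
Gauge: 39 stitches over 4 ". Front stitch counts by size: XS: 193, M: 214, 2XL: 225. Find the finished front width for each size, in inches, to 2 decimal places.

39/4 = 9.75 sts per in.
XS: 193 / 9.75 = 19.795 → 19.79 in.
M: 214 / 9.75 = 21.949 → 21.95 in.
2XL: 225 / 9.75 = 23.077 → 23.08 in.

XS 19.79 inches; M 21.95 inches; 2XL 23.08 inches.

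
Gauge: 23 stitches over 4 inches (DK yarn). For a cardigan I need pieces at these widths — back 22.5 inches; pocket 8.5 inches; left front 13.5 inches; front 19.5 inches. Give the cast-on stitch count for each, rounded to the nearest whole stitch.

back 129; pocket 49; left front 78; front 112.

Rate = 23/4 = 5.75 sts per in.
back: 22.5 × 5.75 = 129.38 → 129.
pocket: 8.5 × 5.75 = 48.88 → 49.
left front: 13.5 × 5.75 = 77.62 → 78.
front: 19.5 × 5.75 = 112.12 → 112.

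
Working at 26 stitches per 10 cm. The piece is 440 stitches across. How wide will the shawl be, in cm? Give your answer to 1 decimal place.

169.2 cm.

26 stitches / 10 cm = 2.6 stitches per cm.
440 / 2.6 = 169.23 cm.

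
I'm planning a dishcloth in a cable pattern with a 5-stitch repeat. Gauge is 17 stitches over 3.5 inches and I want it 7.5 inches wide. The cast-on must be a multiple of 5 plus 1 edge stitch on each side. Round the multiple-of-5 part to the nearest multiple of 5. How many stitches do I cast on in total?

CO 37 sts.

17 / 3.5 = 4.857 sts per inch.
7.5 × 4.857 = 36.43 sts.
Less 2 edge sts → 34.43 for the repeat.
Nearest multiple of 5: 35.
Add back 2 edge sts → 37.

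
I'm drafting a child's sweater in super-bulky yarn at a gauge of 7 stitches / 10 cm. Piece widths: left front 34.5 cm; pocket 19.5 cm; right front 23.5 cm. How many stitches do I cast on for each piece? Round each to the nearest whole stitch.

Rate = 7/10 = 0.7 sts per cm.
left front: 34.5 × 0.7 = 24.15 → 24.
pocket: 19.5 × 0.7 = 13.65 → 14.
right front: 23.5 × 0.7 = 16.45 → 16.

left front 24; pocket 14; right front 16.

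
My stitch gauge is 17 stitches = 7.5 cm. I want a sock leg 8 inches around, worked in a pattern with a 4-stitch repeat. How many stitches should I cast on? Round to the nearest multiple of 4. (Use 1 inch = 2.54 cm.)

8 in = 8 × 2.54 = 20.32 cm.
17 / 7.5 = 2.267 sts/cm.
20.32 × 2.267 = 46.06 sts.
→ 48.

48 stitches.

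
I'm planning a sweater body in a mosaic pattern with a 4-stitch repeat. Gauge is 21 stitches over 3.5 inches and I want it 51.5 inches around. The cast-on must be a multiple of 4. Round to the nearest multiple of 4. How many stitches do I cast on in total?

CO 308 sts.

21 / 3.5 = 6 sts per inch.
51.5 × 6 = 309.00 sts.
Nearest multiple of 4: 308.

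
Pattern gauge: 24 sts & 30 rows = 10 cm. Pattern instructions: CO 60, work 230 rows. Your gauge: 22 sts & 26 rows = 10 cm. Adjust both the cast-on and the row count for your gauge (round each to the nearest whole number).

Cast on 55 stitches; work 199 rows.

Stitches: 60 × 22/24 = 55.00 → 55.
Rows: 230 × 26/30 = 199.33 → 199.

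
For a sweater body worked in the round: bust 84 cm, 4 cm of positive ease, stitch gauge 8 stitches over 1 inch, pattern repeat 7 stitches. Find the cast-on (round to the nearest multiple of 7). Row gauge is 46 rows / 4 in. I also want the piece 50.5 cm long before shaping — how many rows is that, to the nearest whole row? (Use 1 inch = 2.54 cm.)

Finished = 84 + 4 = 88 cm.
88 cm × 1/2.54 = 34.65 inches.
8/1 = 8 sts per in; 34.65 × 8 = 277.17 sts.
Nearest multiple of 7 → 280.
50.5 cm = 19.88 inches; × 11.5 = 228.64 → 229 rows.

Cast on 280 stitches; work 229 rows.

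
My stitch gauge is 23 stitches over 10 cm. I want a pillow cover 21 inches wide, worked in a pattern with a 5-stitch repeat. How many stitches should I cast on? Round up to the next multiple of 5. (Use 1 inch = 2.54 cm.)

CO 125 sts.

21 in = 21 × 2.54 = 53.34 cm.
23 / 10 = 2.3 sts/cm.
53.34 × 2.3 = 122.68 sts.
→ 125.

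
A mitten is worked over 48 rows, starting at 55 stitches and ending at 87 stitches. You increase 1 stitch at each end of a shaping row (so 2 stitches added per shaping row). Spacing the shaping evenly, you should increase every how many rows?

Stitches to add: |87 − 55| = 32.
Shaping rows needed: 32 / 2 = 16.
48 rows / 16 = every 3 rows.

Increase every 3rd row.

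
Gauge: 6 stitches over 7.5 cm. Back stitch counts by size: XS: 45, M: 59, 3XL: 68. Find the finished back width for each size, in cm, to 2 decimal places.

XS 56.25 cm; M 73.75 cm; 3XL 85.00 cm.

6/7.5 = 0.8 sts per cm.
XS: 45 / 0.8 = 56.250 → 56.25 cm.
M: 59 / 0.8 = 73.750 → 73.75 cm.
3XL: 68 / 0.8 = 85.000 → 85.00 cm.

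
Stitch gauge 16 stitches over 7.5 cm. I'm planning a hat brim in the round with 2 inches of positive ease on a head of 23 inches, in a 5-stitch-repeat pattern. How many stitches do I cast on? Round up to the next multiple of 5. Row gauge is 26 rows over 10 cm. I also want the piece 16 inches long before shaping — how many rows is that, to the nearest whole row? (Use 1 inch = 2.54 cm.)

Finished = 23 + 2 = 25 inches.
25 inches × 2.54 = 63.50 cm.
16/7.5 = 2.133 sts per cm; 63.50 × 2.133 = 135.47 sts.
Next multiple of 5 → 140.
16 inches = 40.64 cm; × 2.6 = 105.66 → 106 rows.

Cast on 140 stitches; work 106 rows.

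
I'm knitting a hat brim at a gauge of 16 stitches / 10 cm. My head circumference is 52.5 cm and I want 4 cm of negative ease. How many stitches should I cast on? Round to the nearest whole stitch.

Finished = 52.5 − 4 = 48.5 cm.
16 / 10 = 1.6 sts per cm.
48.50 × 1.6 = 77.60 sts.
→ 78 sts.

78 stitches.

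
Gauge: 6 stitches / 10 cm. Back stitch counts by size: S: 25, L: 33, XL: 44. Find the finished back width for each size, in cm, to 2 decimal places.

6/10 = 0.6 sts per cm.
S: 25 / 0.6 = 41.667 → 41.67 cm.
L: 33 / 0.6 = 55.000 → 55.00 cm.
XL: 44 / 0.6 = 73.333 → 73.33 cm.

S 41.67 cm; L 55.00 cm; XL 73.33 cm.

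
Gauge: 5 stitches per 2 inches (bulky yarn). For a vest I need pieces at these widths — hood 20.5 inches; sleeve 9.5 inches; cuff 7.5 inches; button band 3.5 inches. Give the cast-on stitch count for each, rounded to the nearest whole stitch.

Rate = 5/2 = 2.5 sts per in.
hood: 20.5 × 2.5 = 51.25 → 51.
sleeve: 9.5 × 2.5 = 23.75 → 24.
cuff: 7.5 × 2.5 = 18.75 → 19.
button band: 3.5 × 2.5 = 8.75 → 9.

hood 51; sleeve 24; cuff 19; button band 9.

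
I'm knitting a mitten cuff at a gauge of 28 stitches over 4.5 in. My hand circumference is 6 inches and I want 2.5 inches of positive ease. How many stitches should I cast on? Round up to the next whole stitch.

Finished = 6 + 2.5 = 8.5 in.
28 / 4.5 = 6.222 sts per inch.
8.50 × 6.222 = 52.89 sts.
→ 53 sts.

53 stitches.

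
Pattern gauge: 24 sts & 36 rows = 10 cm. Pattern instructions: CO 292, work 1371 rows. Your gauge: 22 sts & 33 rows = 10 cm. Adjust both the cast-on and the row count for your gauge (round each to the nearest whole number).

Cast on 268 stitches; work 1257 rows.

Stitches: 292 × 22/24 = 267.67 → 268.
Rows: 1371 × 33/36 = 1256.75 → 1257.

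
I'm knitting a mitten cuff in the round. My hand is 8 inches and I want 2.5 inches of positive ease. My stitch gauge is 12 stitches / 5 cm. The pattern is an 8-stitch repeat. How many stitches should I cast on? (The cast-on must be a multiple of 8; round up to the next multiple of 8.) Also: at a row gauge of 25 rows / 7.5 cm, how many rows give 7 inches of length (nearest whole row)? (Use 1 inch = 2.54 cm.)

Finished = 8 + 2.5 = 10.5 inches.
10.5 inches × 2.54 = 26.67 cm.
12/5 = 2.4 sts per cm; 26.67 × 2.4 = 64.01 sts.
Next multiple of 8 → 72.
7 inches = 17.78 cm; × 3.333 = 59.27 → 59 rows.

Cast on 72 stitches; work 59 rows.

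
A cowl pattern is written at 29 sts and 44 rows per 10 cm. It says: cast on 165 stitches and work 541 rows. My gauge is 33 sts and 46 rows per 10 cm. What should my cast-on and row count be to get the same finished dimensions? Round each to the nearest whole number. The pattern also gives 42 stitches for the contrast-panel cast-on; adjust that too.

Stitches: 165 × 33/29 = 187.76 → 188.
Rows: 541 × 46/44 = 565.59 → 566.
contrast-panel cast-on: 42 × 33/29 = 47.79 → 48.

Cast on 188 stitches; work 566 rows; contrast-panel cast-on 48 stitches.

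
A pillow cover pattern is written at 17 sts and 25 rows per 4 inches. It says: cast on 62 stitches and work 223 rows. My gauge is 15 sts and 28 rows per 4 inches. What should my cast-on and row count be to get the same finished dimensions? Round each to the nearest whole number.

Stitches: 62 × 15/17 = 54.71 → 55.
Rows: 223 × 28/25 = 249.76 → 250.

Cast on 55 stitches; work 250 rows.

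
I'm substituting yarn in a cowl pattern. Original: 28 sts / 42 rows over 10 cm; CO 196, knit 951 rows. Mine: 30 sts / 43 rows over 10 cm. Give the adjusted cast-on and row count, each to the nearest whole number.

Cast on 210 stitches; work 974 rows.

Stitches: 196 × 30/28 = 210.00 → 210.
Rows: 951 × 43/42 = 973.64 → 974.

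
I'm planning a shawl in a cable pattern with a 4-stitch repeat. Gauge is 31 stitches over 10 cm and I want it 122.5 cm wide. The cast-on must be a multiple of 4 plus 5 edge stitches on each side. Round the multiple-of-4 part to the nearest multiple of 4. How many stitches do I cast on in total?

31 / 10 = 3.1 sts per cm.
122.5 × 3.1 = 379.75 sts.
Less 10 edge sts → 369.75 for the repeat.
Nearest multiple of 4: 368.
Add back 10 edge sts → 378.

Cast on 378 stitches.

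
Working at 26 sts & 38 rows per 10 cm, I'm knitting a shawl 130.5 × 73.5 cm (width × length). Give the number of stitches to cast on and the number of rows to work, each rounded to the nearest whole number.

Cast on 339 stitches and work 279 rows.

Stitch gauge = 26/10 = 2.6 sts/cm; 130.5 × 2.6 = 339.30 → 339 sts.
Row gauge = 38/10 = 3.8 rows/cm; 73.5 × 3.8 = 279.30 → 279 rows.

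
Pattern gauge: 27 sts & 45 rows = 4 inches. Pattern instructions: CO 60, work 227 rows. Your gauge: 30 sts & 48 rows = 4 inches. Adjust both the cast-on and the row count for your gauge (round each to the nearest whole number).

Cast on 67 stitches; work 242 rows.

Stitches: 60 × 30/27 = 66.67 → 67.
Rows: 227 × 48/45 = 242.13 → 242.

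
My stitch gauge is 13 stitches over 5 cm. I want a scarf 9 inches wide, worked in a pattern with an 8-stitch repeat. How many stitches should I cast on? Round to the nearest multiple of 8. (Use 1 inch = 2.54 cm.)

9 in = 9 × 2.54 = 22.86 cm.
13 / 5 = 2.6 sts/cm.
22.86 × 2.6 = 59.44 sts.
→ 56.

Cast on 56 stitches.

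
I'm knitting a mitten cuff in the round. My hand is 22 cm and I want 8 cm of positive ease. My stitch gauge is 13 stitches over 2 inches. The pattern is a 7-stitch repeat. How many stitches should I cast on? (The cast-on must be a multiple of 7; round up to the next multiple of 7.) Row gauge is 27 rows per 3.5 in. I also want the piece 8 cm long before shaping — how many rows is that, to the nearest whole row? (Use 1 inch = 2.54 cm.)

Finished = 22 + 8 = 30 cm.
30 cm × 1/2.54 = 11.81 inches.
13/2 = 6.5 sts per in; 11.81 × 6.5 = 76.77 sts.
Next multiple of 7 → 77.
8 cm = 3.15 inches; × 7.714 = 24.30 → 24 rows.

Cast on 77 stitches; work 24 rows.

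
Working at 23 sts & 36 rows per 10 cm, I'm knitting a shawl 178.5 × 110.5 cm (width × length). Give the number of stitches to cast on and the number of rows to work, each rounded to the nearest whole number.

Stitch gauge = 23/10 = 2.3 sts/cm; 178.5 × 2.3 = 410.55 → 411 sts.
Row gauge = 36/10 = 3.6 rows/cm; 110.5 × 3.6 = 397.80 → 398 rows.

Cast on 411 stitches and work 398 rows.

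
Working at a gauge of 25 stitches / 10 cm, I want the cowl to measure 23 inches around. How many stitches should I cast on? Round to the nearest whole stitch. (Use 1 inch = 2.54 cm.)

23 in = 58.42 cm.
25 stitches / 10 cm = 2.5 stitches per cm.
58.42 × 2.5 = 146.05 stitches.
Round to nearest → 146.

Cast on 146 stitches.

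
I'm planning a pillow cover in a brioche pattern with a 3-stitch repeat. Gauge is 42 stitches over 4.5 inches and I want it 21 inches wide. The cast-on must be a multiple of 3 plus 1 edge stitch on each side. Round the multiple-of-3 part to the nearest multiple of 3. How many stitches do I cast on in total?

CO 197 sts.

42 / 4.5 = 9.333 sts per inch.
21 × 9.333 = 196.00 sts.
Less 2 edge sts → 194.00 for the repeat.
Nearest multiple of 3: 195.
Add back 2 edge sts → 197.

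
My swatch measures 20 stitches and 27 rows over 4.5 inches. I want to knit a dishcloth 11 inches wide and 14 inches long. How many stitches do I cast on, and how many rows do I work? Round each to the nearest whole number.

Cast on 49 stitches and work 84 rows.

Stitch gauge = 20/4.5 = 4.444 sts/in; 11 × 4.444 = 48.89 → 49 sts.
Row gauge = 27/4.5 = 6 rows/in; 14 × 6 = 84.00 → 84 rows.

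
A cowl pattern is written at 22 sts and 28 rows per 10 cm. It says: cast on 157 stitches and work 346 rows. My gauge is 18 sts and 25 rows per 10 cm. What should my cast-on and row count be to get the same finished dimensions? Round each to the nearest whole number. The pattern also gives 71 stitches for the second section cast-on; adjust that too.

Cast on 128 stitches; work 309 rows; second section cast-on 58 stitches.

Stitches: 157 × 18/22 = 128.45 → 128.
Rows: 346 × 25/28 = 308.93 → 309.
second section cast-on: 71 × 18/22 = 58.09 → 58.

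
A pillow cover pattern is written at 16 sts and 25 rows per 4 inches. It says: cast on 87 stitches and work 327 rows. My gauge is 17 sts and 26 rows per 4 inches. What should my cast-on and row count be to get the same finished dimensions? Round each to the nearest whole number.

Stitches: 87 × 17/16 = 92.44 → 92.
Rows: 327 × 26/25 = 340.08 → 340.

Cast on 92 stitches; work 340 rows.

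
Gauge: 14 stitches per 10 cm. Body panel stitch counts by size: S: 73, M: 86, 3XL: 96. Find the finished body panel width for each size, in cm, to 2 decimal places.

14/10 = 1.4 sts per cm.
S: 73 / 1.4 = 52.143 → 52.14 cm.
M: 86 / 1.4 = 61.429 → 61.43 cm.
3XL: 96 / 1.4 = 68.571 → 68.57 cm.

S 52.14 cm; M 61.43 cm; 3XL 68.57 cm.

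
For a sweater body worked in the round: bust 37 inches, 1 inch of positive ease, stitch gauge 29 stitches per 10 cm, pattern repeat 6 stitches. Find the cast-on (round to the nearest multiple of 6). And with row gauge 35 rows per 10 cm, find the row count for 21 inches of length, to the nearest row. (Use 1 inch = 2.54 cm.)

Cast on 282 stitches; work 187 rows.

Finished = 37 + 1 = 38 inches.
38 inches × 2.54 = 96.52 cm.
29/10 = 2.9 sts per cm; 96.52 × 2.9 = 279.91 sts.
Nearest multiple of 6 → 282.
21 inches = 53.34 cm; × 3.5 = 186.69 → 187 rows.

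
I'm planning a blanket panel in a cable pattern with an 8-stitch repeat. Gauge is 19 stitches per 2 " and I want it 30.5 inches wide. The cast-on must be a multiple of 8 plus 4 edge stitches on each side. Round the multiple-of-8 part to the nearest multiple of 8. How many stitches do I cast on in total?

19 / 2 = 9.5 sts per inch.
30.5 × 9.5 = 289.75 sts.
Less 8 edge sts → 281.75 for the repeat.
Nearest multiple of 8: 280.
Add back 8 edge sts → 288.

CO 288 sts.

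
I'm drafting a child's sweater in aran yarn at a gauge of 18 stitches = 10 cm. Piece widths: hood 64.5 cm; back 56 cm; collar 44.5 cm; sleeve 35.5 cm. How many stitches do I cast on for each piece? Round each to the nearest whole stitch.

hood 116; back 101; collar 80; sleeve 64.

Rate = 18/10 = 1.8 sts per cm.
hood: 64.5 × 1.8 = 116.10 → 116.
back: 56 × 1.8 = 100.80 → 101.
collar: 44.5 × 1.8 = 80.10 → 80.
sleeve: 35.5 × 1.8 = 63.90 → 64.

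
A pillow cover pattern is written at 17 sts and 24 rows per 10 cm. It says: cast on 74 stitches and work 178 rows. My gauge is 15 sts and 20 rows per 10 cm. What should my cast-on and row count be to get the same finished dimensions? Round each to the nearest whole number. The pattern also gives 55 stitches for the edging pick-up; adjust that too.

Stitches: 74 × 15/17 = 65.29 → 65.
Rows: 178 × 20/24 = 148.33 → 148.
edging pick-up: 55 × 15/17 = 48.53 → 49.

Cast on 65 stitches; work 148 rows; edging pick-up 49 stitches.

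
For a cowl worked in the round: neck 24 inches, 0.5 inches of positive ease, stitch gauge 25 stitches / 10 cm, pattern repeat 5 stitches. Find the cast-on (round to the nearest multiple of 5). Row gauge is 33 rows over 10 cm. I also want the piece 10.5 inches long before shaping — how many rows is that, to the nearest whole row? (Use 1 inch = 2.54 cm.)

Finished = 24 + 0.5 = 24.5 inches.
24.5 inches × 2.54 = 62.23 cm.
25/10 = 2.5 sts per cm; 62.23 × 2.5 = 155.57 sts.
Nearest multiple of 5 → 155.
10.5 inches = 26.67 cm; × 3.3 = 88.01 → 88 rows.

Cast on 155 stitches; work 88 rows.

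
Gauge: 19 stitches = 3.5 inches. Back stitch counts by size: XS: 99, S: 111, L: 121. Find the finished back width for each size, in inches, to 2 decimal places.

XS 18.24 inches; S 20.45 inches; L 22.29 inches.

19/3.5 = 5.429 sts per in.
XS: 99 / 5.429 = 18.237 → 18.24 in.
S: 111 / 5.429 = 20.447 → 20.45 in.
L: 121 / 5.429 = 22.289 → 22.29 in.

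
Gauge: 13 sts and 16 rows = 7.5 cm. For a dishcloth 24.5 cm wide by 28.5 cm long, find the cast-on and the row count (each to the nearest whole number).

Cast on 42 stitches and work 61 rows.

Stitch gauge = 13/7.5 = 1.733 sts/cm; 24.5 × 1.733 = 42.47 → 42 sts.
Row gauge = 16/7.5 = 2.133 rows/cm; 28.5 × 2.133 = 60.80 → 61 rows.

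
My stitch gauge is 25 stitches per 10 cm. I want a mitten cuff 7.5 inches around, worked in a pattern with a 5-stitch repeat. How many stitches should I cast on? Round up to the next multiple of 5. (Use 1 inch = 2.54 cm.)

7.5 in = 7.5 × 2.54 = 19.05 cm.
25 / 10 = 2.5 sts/cm.
19.05 × 2.5 = 47.62 sts.
→ 50.

CO 50 sts.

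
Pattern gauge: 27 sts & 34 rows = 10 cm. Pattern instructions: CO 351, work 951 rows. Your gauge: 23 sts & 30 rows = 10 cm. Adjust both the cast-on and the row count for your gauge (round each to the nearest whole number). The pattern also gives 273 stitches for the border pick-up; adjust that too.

Stitches: 351 × 23/27 = 299.00 → 299.
Rows: 951 × 30/34 = 839.12 → 839.
border pick-up: 273 × 23/27 = 232.56 → 233.

Cast on 299 stitches; work 839 rows; border pick-up 233 stitches.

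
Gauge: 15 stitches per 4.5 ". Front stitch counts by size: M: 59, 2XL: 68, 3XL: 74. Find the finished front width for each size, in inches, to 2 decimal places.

15/4.5 = 3.333 sts per in.
M: 59 / 3.333 = 17.700 → 17.70 in.
2XL: 68 / 3.333 = 20.400 → 20.40 in.
3XL: 74 / 3.333 = 22.200 → 22.20 in.

M 17.70 inches; 2XL 20.40 inches; 3XL 22.20 inches.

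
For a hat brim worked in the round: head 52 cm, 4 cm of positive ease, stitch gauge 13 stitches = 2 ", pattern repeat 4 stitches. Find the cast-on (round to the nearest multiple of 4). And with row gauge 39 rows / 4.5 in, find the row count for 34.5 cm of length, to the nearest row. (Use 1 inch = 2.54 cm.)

Cast on 144 stitches; work 118 rows.

Finished = 52 + 4 = 56 cm.
56 cm × 1/2.54 = 22.05 inches.
13/2 = 6.5 sts per in; 22.05 × 6.5 = 143.31 sts.
Nearest multiple of 4 → 144.
34.5 cm = 13.58 inches; × 8.667 = 117.72 → 118 rows.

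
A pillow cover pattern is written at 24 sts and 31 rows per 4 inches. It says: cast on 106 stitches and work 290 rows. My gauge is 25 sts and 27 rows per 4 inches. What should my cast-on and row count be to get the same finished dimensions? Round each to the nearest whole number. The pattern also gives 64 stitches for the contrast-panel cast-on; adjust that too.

Stitches: 106 × 25/24 = 110.42 → 110.
Rows: 290 × 27/31 = 252.58 → 253.
contrast-panel cast-on: 64 × 25/24 = 66.67 → 67.

Cast on 110 stitches; work 253 rows; contrast-panel cast-on 67 stitches.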